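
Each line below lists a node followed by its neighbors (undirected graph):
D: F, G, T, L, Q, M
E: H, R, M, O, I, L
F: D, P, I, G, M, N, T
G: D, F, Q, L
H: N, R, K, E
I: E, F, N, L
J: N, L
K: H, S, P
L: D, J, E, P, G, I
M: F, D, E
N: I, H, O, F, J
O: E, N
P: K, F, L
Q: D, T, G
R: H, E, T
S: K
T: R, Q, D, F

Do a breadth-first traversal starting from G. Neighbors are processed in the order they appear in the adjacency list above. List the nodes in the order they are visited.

G → D → F → Q → L → T → M → P → I → N → J → E → R → K → H → O → S

Visit G; enqueue D, F, Q, L → queue [D, F, Q, L]
Visit D; enqueue T, M → queue [F, Q, L, T, M]
Visit F; enqueue P, I, N → queue [Q, L, T, M, P, I, N]
Visit Q → queue [L, T, M, P, I, N]
Visit L; enqueue J, E → queue [T, M, P, I, N, J, E]
Visit T; enqueue R → queue [M, P, I, N, J, E, R]
Visit M → queue [P, I, N, J, E, R]
Visit P; enqueue K → queue [I, N, J, E, R, K]
Visit I → queue [N, J, E, R, K]
Visit N; enqueue H, O → queue [J, E, R, K, H, O]
Visit J → queue [E, R, K, H, O]
Visit E → queue [R, K, H, O]
Visit R → queue [K, H, O]
Visit K; enqueue S → queue [H, O, S]
Visit H → queue [O, S]
Visit O → queue [S]
Visit S → queue []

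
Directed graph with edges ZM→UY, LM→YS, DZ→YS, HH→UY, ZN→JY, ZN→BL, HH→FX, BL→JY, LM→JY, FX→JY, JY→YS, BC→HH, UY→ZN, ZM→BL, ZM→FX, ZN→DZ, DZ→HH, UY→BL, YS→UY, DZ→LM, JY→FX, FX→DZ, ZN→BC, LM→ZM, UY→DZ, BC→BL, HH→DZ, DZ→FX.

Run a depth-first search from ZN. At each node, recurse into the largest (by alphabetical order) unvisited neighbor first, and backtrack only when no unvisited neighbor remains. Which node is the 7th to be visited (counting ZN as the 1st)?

Visit ZN
ZN → JY
JY → YS
YS → UY
UY → DZ
DZ → LM
LM → ZM
ZM → FX
ZM → BL
DZ → HH
ZN → BC

Visit order: ZN, JY, YS, UY, DZ, LM, ZM, FX, BL, HH, BC

ZM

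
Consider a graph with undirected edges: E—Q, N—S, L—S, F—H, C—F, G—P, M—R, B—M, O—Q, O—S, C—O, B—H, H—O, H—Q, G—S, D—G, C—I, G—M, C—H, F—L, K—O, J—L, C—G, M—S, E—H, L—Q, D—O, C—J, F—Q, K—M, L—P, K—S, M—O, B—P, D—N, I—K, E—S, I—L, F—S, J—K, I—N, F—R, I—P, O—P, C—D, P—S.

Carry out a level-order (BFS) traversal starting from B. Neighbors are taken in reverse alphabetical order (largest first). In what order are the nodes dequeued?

B, P, M, H, S, O, L, I, G, R, K, Q, F, E, C, N, D, J

Visit B; enqueue P, M, H → queue [P, M, H]
Visit P; enqueue S, O, L, I, G → queue [M, H, S, O, L, I, G]
Visit M; enqueue R, K → queue [H, S, O, L, I, G, R, K]
Visit H; enqueue Q, F, E, C → queue [S, O, L, I, G, R, K, Q, F, E, C]
Visit S; enqueue N → queue [O, L, I, G, R, K, Q, F, E, C, N]
Visit O; enqueue D → queue [L, I, G, R, K, Q, F, E, C, N, D]
Visit L; enqueue J → queue [I, G, R, K, Q, F, E, C, N, D, J]
Visit I → queue [G, R, K, Q, F, E, C, N, D, J]
Visit G → queue [R, K, Q, F, E, C, N, D, J]
Visit R → queue [K, Q, F, E, C, N, D, J]
Visit K → queue [Q, F, E, C, N, D, J]
Visit Q → queue [F, E, C, N, D, J]
Visit F → queue [E, C, N, D, J]
Visit E → queue [C, N, D, J]
Visit C → queue [N, D, J]
Visit N → queue [D, J]
Visit D → queue [J]
Visit J → queue []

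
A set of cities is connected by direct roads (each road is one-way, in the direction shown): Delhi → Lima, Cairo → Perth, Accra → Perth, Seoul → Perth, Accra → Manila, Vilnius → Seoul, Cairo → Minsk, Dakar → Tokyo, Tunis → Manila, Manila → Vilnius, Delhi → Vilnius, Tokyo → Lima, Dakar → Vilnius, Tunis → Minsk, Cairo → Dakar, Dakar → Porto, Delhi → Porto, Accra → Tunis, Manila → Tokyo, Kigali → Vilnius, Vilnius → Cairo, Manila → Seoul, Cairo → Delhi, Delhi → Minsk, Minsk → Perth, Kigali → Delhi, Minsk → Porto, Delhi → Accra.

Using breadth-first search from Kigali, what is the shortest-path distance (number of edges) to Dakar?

3

Level 0: Kigali
Level 1: Delhi, Vilnius
Level 2: Accra, Cairo, Lima, Minsk, Porto, Seoul
Level 3: Dakar, Manila, Perth, Tunis
Level 4: Tokyo
Dakar first appears at level 3.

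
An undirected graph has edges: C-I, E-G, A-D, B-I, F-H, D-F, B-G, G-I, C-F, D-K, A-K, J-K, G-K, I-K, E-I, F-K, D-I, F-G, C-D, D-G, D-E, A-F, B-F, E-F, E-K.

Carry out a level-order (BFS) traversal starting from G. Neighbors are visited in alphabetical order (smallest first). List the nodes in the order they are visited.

Visit G; enqueue B, D, E, F, I, K → queue [B, D, E, F, I, K]
Visit B → queue [D, E, F, I, K]
Visit D; enqueue A, C → queue [E, F, I, K, A, C]
Visit E → queue [F, I, K, A, C]
Visit F; enqueue H → queue [I, K, A, C, H]
Visit I → queue [K, A, C, H]
Visit K; enqueue J → queue [A, C, H, J]
Visit A → queue [C, H, J]
Visit C → queue [H, J]
Visit H → queue [J]
Visit J → queue []

G → B → D → E → F → I → K → A → C → H → J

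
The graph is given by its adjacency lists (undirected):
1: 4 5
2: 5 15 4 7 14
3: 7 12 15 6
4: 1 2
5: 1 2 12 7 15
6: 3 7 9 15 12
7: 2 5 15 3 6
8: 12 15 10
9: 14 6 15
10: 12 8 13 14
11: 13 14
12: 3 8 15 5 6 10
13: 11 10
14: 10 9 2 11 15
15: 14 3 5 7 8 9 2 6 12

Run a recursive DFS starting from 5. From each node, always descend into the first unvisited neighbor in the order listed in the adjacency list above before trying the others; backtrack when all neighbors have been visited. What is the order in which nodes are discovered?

Visit 5
5 → 1
1 → 4
4 → 2
2 → 15
15 → 14
14 → 10
10 → 12
12 → 3
3 → 7
7 → 6
6 → 9
12 → 8
10 → 13
13 → 11

5, 1, 4, 2, 15, 14, 10, 12, 3, 7, 6, 9, 8, 13, 11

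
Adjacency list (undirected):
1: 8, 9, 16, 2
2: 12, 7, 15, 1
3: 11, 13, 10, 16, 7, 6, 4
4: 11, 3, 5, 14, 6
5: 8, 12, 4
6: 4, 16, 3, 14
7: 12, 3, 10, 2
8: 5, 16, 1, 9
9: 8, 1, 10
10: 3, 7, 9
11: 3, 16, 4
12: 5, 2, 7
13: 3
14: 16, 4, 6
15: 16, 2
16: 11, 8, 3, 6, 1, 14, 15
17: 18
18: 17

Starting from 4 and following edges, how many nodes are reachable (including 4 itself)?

BFS from 4 visits: 4, 11, 3, 5, 14, 6, 16, 13, 10, 7, 8, 12, 1, 15, 9, 2
Reachable nodes: 16 of 18 total.

16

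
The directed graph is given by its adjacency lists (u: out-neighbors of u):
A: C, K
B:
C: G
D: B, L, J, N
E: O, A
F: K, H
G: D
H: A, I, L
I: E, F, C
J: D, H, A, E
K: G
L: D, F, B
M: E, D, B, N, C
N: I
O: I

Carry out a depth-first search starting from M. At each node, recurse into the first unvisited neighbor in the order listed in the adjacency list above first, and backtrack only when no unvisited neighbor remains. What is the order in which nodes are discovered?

M → E → O → I → F → K → G → D → B → L → J → H → A → C → N

Visit M
M → E
E → O
O → I
I → F
F → K
K → G
G → D
D → B
D → L
D → J
J → H
H → A
A → C
D → N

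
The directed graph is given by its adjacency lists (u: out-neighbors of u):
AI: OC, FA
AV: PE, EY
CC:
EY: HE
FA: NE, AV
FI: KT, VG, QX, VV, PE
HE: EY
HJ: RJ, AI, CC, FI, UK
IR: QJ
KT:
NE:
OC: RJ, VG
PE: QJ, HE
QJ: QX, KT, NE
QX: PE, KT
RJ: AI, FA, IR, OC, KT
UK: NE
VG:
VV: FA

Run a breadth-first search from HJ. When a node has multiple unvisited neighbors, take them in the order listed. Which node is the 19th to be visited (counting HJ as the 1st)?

EY

Visit HJ; enqueue RJ, AI, CC, FI, UK → queue [RJ, AI, CC, FI, UK]
Visit RJ; enqueue FA, IR, OC, KT → queue [AI, CC, FI, UK, FA, IR, OC, KT]
Visit AI → queue [CC, FI, UK, FA, IR, OC, KT]
Visit CC → queue [FI, UK, FA, IR, OC, KT]
Visit FI; enqueue VG, QX, VV, PE → queue [UK, FA, IR, OC, KT, VG, QX, VV, PE]
Visit UK; enqueue NE → queue [FA, IR, OC, KT, VG, QX, VV, PE, NE]
Visit FA; enqueue AV → queue [IR, OC, KT, VG, QX, VV, PE, NE, AV]
Visit IR; enqueue QJ → queue [OC, KT, VG, QX, VV, PE, NE, AV, QJ]
Visit OC → queue [KT, VG, QX, VV, PE, NE, AV, QJ]
Visit KT → queue [VG, QX, VV, PE, NE, AV, QJ]
Visit VG → queue [QX, VV, PE, NE, AV, QJ]
Visit QX → queue [VV, PE, NE, AV, QJ]
Visit VV → queue [PE, NE, AV, QJ]
Visit PE; enqueue HE → queue [NE, AV, QJ, HE]
Visit NE → queue [AV, QJ, HE]
Visit AV; enqueue EY → queue [QJ, HE, EY]
Visit QJ → queue [HE, EY]
Visit HE → queue [EY]
Visit EY → queue []

Visit order: HJ, RJ, AI, CC, FI, UK, FA, IR, OC, KT, VG, QX, VV, PE, NE, AV, QJ, HE, EY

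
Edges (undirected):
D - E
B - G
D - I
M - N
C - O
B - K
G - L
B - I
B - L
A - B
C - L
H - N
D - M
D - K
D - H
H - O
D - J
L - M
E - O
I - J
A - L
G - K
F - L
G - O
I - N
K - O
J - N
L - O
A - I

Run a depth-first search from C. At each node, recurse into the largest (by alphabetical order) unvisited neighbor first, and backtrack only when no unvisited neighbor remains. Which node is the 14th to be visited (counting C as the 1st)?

Visit C
C → O
O → L
L → M
M → N
N → J
J → I
I → D
D → K
K → G
G → B
B → A
D → H
D → E
L → F

Visit order: C, O, L, M, N, J, I, D, K, G, B, A, H, E, F

E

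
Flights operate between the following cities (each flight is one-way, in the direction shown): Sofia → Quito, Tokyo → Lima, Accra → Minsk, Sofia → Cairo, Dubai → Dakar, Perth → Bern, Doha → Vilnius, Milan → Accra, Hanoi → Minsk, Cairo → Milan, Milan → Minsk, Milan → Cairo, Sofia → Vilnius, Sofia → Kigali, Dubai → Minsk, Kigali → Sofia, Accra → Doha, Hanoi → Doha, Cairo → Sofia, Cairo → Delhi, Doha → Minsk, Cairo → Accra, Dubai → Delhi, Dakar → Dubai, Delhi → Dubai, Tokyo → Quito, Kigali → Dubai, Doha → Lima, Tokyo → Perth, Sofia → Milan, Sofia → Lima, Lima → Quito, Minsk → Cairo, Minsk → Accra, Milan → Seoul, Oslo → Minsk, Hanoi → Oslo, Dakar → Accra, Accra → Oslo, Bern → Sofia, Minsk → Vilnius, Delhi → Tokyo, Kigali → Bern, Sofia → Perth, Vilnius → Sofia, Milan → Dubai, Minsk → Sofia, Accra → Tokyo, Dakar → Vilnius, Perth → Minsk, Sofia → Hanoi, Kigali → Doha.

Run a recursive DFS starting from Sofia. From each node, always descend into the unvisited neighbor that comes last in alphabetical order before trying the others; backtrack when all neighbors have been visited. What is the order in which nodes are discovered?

Visit Sofia
Sofia → Vilnius
Sofia → Quito
Sofia → Perth
Perth → Minsk
Minsk → Cairo
Cairo → Milan
Milan → Seoul
Milan → Dubai
Dubai → Delhi
Delhi → Tokyo
Tokyo → Lima
Dubai → Dakar
Dakar → Accra
Accra → Oslo
Accra → Doha
Perth → Bern
Sofia → Kigali
Sofia → Hanoi

Sofia → Vilnius → Quito → Perth → Minsk → Cairo → Milan → Seoul → Dubai → Delhi → Tokyo → Lima → Dakar → Accra → Oslo → Doha → Bern → Kigali → Hanoi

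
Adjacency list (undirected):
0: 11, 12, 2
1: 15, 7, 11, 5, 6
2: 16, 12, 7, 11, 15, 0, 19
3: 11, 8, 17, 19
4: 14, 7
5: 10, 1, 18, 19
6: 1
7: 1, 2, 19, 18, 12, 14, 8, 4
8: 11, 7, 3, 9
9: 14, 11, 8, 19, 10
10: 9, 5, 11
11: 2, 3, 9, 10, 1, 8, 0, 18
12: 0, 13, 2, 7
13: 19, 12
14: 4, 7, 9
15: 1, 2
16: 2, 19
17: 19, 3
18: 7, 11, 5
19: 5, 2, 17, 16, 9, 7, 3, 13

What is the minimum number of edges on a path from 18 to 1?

Level 0: 18
Level 1: 5, 7, 11
Level 2: 0, 1, 2, 3, 4, 8, 9, 10, 12, 14, 19
Level 3: 6, 13, 15, 16, 17
1 first appears at level 2.

2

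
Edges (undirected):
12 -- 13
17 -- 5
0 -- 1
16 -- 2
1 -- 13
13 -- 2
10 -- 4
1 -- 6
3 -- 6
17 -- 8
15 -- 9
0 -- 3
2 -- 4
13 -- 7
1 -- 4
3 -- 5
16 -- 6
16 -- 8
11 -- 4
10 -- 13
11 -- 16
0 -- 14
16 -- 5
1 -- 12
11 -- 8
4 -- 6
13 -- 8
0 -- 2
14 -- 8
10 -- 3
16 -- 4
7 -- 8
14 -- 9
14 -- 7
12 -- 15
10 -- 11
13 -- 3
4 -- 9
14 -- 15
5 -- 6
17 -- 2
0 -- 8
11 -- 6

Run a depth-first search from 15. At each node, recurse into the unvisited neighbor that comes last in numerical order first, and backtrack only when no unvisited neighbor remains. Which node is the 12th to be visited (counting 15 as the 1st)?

5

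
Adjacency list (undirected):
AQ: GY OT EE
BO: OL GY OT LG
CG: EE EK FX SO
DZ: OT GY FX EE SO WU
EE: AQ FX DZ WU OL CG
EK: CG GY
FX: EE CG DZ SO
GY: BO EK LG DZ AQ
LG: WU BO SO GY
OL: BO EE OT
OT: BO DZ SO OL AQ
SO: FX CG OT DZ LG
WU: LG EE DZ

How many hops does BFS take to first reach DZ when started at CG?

2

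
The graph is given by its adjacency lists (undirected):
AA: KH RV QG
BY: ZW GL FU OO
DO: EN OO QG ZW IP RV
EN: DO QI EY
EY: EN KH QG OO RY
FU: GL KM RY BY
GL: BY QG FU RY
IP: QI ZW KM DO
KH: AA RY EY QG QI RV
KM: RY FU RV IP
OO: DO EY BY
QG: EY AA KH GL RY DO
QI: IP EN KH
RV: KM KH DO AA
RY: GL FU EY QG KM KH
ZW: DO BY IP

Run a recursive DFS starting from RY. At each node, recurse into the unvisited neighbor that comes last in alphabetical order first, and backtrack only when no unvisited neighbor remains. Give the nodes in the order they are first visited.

Visit RY
RY → QG
QG → KH
KH → RV
RV → KM
KM → IP
IP → ZW
ZW → DO
DO → OO
OO → EY
EY → EN
EN → QI
OO → BY
BY → GL
GL → FU
RV → AA

RY → QG → KH → RV → KM → IP → ZW → DO → OO → EY → EN → QI → BY → GL → FU → AA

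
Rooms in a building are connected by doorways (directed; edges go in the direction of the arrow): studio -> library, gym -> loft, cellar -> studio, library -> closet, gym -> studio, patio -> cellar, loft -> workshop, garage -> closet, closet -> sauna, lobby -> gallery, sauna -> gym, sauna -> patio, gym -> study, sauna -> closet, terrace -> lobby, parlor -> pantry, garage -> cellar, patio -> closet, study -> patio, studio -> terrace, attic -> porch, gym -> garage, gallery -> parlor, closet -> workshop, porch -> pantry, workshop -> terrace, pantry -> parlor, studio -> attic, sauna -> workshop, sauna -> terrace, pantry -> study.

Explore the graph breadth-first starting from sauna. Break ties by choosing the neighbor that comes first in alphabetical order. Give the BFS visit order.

Visit sauna; enqueue closet, gym, patio, terrace, workshop → queue [closet, gym, patio, terrace, workshop]
Visit closet → queue [gym, patio, terrace, workshop]
Visit gym; enqueue garage, loft, studio, study → queue [patio, terrace, workshop, garage, loft, studio, study]
Visit patio; enqueue cellar → queue [terrace, workshop, garage, loft, studio, study, cellar]
Visit terrace; enqueue lobby → queue [workshop, garage, loft, studio, study, cellar, lobby]
Visit workshop → queue [garage, loft, studio, study, cellar, lobby]
Visit garage → queue [loft, studio, study, cellar, lobby]
Visit loft → queue [studio, study, cellar, lobby]
Visit studio; enqueue attic, library → queue [study, cellar, lobby, attic, library]
Visit study → queue [cellar, lobby, attic, library]
Visit cellar → queue [lobby, attic, library]
Visit lobby; enqueue gallery → queue [attic, library, gallery]
Visit attic; enqueue porch → queue [library, gallery, porch]
Visit library → queue [gallery, porch]
Visit gallery; enqueue parlor → queue [porch, parlor]
Visit porch; enqueue pantry → queue [parlor, pantry]
Visit parlor → queue [pantry]
Visit pantry → queue []

sauna, closet, gym, patio, terrace, workshop, garage, loft, studio, study, cellar, lobby, attic, library, gallery, porch, parlor, pantry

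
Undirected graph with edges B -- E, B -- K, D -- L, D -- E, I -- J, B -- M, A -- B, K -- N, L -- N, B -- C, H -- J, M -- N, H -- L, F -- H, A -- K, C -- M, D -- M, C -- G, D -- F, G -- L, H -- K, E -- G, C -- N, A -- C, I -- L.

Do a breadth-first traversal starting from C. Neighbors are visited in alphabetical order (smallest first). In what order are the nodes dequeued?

C, A, B, G, M, N, K, E, L, D, H, I, F, J

Visit C; enqueue A, B, G, M, N → queue [A, B, G, M, N]
Visit A; enqueue K → queue [B, G, M, N, K]
Visit B; enqueue E → queue [G, M, N, K, E]
Visit G; enqueue L → queue [M, N, K, E, L]
Visit M; enqueue D → queue [N, K, E, L, D]
Visit N → queue [K, E, L, D]
Visit K; enqueue H → queue [E, L, D, H]
Visit E → queue [L, D, H]
Visit L; enqueue I → queue [D, H, I]
Visit D; enqueue F → queue [H, I, F]
Visit H; enqueue J → queue [I, F, J]
Visit I → queue [F, J]
Visit F → queue [J]
Visit J → queue []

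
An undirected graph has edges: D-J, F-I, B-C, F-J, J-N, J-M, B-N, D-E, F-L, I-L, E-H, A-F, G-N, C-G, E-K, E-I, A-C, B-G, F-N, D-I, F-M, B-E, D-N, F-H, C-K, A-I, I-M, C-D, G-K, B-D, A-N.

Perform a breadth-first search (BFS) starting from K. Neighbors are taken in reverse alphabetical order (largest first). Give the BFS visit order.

Visit K; enqueue G, E, C → queue [G, E, C]
Visit G; enqueue N, B → queue [E, C, N, B]
Visit E; enqueue I, H, D → queue [C, N, B, I, H, D]
Visit C; enqueue A → queue [N, B, I, H, D, A]
Visit N; enqueue J, F → queue [B, I, H, D, A, J, F]
Visit B → queue [I, H, D, A, J, F]
Visit I; enqueue M, L → queue [H, D, A, J, F, M, L]
Visit H → queue [D, A, J, F, M, L]
Visit D → queue [A, J, F, M, L]
Visit A → queue [J, F, M, L]
Visit J → queue [F, M, L]
Visit F → queue [M, L]
Visit M → queue [L]
Visit L → queue []

K, G, E, C, N, B, I, H, D, A, J, F, M, L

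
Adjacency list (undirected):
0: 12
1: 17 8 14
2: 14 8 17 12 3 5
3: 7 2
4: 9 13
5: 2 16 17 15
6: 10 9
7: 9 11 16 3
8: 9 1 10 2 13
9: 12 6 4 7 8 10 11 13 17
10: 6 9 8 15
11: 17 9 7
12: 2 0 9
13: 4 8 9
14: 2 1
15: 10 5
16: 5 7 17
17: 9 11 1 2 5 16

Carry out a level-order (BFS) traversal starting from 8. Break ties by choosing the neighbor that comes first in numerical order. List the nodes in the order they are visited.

8 1 2 9 10 13 14 17 3 5 12 4 6 7 11 15 16 0

Visit 8; enqueue 1, 2, 9, 10, 13 → queue [1, 2, 9, 10, 13]
Visit 1; enqueue 14, 17 → queue [2, 9, 10, 13, 14, 17]
Visit 2; enqueue 3, 5, 12 → queue [9, 10, 13, 14, 17, 3, 5, 12]
Visit 9; enqueue 4, 6, 7, 11 → queue [10, 13, 14, 17, 3, 5, 12, 4, 6, 7, 11]
Visit 10; enqueue 15 → queue [13, 14, 17, 3, 5, 12, 4, 6, 7, 11, 15]
Visit 13 → queue [14, 17, 3, 5, 12, 4, 6, 7, 11, 15]
Visit 14 → queue [17, 3, 5, 12, 4, 6, 7, 11, 15]
Visit 17; enqueue 16 → queue [3, 5, 12, 4, 6, 7, 11, 15, 16]
Visit 3 → queue [5, 12, 4, 6, 7, 11, 15, 16]
Visit 5 → queue [12, 4, 6, 7, 11, 15, 16]
Visit 12; enqueue 0 → queue [4, 6, 7, 11, 15, 16, 0]
Visit 4 → queue [6, 7, 11, 15, 16, 0]
Visit 6 → queue [7, 11, 15, 16, 0]
Visit 7 → queue [11, 15, 16, 0]
Visit 11 → queue [15, 16, 0]
Visit 15 → queue [16, 0]
Visit 16 → queue [0]
Visit 0 → queue []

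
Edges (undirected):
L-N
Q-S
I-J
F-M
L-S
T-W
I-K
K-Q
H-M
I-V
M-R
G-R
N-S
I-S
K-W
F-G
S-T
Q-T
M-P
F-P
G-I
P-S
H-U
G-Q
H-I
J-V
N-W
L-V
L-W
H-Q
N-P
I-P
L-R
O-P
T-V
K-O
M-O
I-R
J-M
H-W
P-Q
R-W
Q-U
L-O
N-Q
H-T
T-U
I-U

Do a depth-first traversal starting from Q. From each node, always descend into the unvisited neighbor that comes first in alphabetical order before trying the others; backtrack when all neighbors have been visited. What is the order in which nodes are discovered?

Q, G, F, M, H, I, J, V, L, N, P, O, K, W, R, T, S, U

Visit Q
Q → G
G → F
F → M
M → H
H → I
I → J
J → V
V → L
L → N
N → P
P → O
O → K
K → W
W → R
W → T
T → S
T → U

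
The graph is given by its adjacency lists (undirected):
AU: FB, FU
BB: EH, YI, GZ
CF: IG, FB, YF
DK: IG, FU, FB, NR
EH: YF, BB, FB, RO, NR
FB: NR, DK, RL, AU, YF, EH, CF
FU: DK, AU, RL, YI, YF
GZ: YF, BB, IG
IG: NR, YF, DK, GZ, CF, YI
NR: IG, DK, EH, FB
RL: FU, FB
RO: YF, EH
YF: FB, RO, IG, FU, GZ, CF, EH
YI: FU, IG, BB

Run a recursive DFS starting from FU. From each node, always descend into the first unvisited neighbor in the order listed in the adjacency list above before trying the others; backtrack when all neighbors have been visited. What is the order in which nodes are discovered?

FU DK IG NR EH YF FB RL AU CF RO GZ BB YI

Visit FU
FU → DK
DK → IG
IG → NR
NR → EH
EH → YF
YF → FB
FB → RL
FB → AU
FB → CF
YF → RO
YF → GZ
GZ → BB
BB → YI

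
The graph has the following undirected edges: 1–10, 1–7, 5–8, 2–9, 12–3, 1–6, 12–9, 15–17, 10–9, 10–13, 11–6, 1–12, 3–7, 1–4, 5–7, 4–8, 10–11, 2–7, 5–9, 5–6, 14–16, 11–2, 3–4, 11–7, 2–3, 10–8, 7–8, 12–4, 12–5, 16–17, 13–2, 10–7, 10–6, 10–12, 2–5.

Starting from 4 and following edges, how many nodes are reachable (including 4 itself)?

13

BFS from 4 visits: 4, 1, 3, 8, 12, 6, 7, 10, 2, 5, 9, 11, 13
Reachable nodes: 13 of 17 total.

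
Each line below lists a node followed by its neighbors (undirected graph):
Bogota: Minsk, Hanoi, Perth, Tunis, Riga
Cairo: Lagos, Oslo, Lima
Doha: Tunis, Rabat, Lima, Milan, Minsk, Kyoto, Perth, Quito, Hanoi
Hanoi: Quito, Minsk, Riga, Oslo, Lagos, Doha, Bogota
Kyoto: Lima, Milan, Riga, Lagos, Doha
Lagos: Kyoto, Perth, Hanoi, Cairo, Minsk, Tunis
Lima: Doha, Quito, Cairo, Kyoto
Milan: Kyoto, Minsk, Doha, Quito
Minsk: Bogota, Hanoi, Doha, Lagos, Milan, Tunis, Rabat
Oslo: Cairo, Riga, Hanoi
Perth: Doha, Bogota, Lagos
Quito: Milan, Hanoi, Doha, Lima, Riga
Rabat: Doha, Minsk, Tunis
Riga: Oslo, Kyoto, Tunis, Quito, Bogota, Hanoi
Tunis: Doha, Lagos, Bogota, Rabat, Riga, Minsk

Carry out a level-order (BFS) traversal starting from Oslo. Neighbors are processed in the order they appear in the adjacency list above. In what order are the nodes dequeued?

Oslo, Cairo, Riga, Hanoi, Lagos, Lima, Kyoto, Tunis, Quito, Bogota, Minsk, Doha, Perth, Milan, Rabat

Visit Oslo; enqueue Cairo, Riga, Hanoi → queue [Cairo, Riga, Hanoi]
Visit Cairo; enqueue Lagos, Lima → queue [Riga, Hanoi, Lagos, Lima]
Visit Riga; enqueue Kyoto, Tunis, Quito, Bogota → queue [Hanoi, Lagos, Lima, Kyoto, Tunis, Quito, Bogota]
Visit Hanoi; enqueue Minsk, Doha → queue [Lagos, Lima, Kyoto, Tunis, Quito, Bogota, Minsk, Doha]
Visit Lagos; enqueue Perth → queue [Lima, Kyoto, Tunis, Quito, Bogota, Minsk, Doha, Perth]
Visit Lima → queue [Kyoto, Tunis, Quito, Bogota, Minsk, Doha, Perth]
Visit Kyoto; enqueue Milan → queue [Tunis, Quito, Bogota, Minsk, Doha, Perth, Milan]
Visit Tunis; enqueue Rabat → queue [Quito, Bogota, Minsk, Doha, Perth, Milan, Rabat]
Visit Quito → queue [Bogota, Minsk, Doha, Perth, Milan, Rabat]
Visit Bogota → queue [Minsk, Doha, Perth, Milan, Rabat]
Visit Minsk → queue [Doha, Perth, Milan, Rabat]
Visit Doha → queue [Perth, Milan, Rabat]
Visit Perth → queue [Milan, Rabat]
Visit Milan → queue [Rabat]
Visit Rabat → queue []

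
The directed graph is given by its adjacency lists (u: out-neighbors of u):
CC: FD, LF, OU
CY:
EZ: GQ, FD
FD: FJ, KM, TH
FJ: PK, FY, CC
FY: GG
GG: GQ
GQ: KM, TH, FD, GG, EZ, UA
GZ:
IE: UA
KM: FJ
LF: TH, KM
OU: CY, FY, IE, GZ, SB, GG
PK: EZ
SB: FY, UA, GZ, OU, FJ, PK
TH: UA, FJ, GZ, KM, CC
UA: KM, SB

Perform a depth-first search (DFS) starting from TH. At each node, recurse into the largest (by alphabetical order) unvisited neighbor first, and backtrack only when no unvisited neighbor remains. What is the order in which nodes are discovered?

Visit TH
TH → UA
UA → SB
SB → PK
PK → EZ
EZ → GQ
GQ → KM
KM → FJ
FJ → FY
FY → GG
FJ → CC
CC → OU
OU → IE
OU → GZ
OU → CY
CC → LF
CC → FD

TH UA SB PK EZ GQ KM FJ FY GG CC OU IE GZ CY LF FD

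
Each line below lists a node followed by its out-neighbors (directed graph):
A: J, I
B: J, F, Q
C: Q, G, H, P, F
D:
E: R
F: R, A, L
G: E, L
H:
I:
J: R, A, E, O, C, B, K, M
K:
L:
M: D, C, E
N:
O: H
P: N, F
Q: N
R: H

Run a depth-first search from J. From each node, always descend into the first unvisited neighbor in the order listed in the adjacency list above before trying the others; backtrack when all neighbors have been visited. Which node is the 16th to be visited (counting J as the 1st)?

K

Visit J
J → R
R → H
J → A
A → I
J → E
J → O
J → C
C → Q
Q → N
C → G
G → L
C → P
P → F
J → B
J → K
J → M
M → D

Visit order: J, R, H, A, I, E, O, C, Q, N, G, L, P, F, B, K, M, D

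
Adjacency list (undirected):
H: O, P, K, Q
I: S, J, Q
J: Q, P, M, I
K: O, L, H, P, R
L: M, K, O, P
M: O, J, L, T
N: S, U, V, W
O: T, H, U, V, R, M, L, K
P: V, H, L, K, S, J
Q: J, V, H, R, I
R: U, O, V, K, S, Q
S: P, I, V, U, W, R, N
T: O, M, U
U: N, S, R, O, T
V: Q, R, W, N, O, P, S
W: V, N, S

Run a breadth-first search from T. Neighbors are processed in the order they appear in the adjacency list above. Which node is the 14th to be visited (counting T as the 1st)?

Q

Visit T; enqueue O, M, U → queue [O, M, U]
Visit O; enqueue H, V, R, L, K → queue [M, U, H, V, R, L, K]
Visit M; enqueue J → queue [U, H, V, R, L, K, J]
Visit U; enqueue N, S → queue [H, V, R, L, K, J, N, S]
Visit H; enqueue P, Q → queue [V, R, L, K, J, N, S, P, Q]
Visit V; enqueue W → queue [R, L, K, J, N, S, P, Q, W]
Visit R → queue [L, K, J, N, S, P, Q, W]
Visit L → queue [K, J, N, S, P, Q, W]
Visit K → queue [J, N, S, P, Q, W]
Visit J; enqueue I → queue [N, S, P, Q, W, I]
Visit N → queue [S, P, Q, W, I]
Visit S → queue [P, Q, W, I]
Visit P → queue [Q, W, I]
Visit Q → queue [W, I]
Visit W → queue [I]
Visit I → queue []

Visit order: T, O, M, U, H, V, R, L, K, J, N, S, P, Q, W, I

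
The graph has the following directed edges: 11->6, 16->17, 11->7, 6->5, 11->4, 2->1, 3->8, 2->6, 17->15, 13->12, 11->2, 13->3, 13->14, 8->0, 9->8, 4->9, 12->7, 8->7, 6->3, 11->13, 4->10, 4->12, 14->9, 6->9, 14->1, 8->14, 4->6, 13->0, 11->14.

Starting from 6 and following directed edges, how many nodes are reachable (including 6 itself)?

9

BFS from 6 visits: 6, 9, 5, 3, 8, 14, 7, 0, 1
Reachable nodes: 9 of 18 total.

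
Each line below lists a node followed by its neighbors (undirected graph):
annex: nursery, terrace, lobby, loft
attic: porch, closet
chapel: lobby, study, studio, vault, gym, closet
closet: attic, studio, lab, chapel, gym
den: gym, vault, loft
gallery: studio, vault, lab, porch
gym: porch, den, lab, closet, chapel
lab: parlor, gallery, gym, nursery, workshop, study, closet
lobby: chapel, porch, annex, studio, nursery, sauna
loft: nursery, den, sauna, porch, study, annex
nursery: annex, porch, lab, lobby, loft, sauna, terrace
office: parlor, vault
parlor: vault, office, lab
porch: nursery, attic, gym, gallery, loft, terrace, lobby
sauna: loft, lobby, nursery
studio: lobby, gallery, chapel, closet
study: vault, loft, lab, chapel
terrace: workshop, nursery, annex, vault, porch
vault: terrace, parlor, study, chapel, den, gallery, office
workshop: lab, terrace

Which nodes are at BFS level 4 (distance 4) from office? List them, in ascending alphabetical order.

attic, sauna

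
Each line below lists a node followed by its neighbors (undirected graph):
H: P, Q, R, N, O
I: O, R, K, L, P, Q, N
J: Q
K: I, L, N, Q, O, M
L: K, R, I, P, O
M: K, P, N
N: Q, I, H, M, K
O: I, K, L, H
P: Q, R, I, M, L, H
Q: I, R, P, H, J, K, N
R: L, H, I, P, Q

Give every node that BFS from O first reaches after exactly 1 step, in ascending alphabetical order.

H, I, K, L

Level 0: O
Level 1: H, I, K, L
Level 2: M, N, P, Q, R
Level 3: J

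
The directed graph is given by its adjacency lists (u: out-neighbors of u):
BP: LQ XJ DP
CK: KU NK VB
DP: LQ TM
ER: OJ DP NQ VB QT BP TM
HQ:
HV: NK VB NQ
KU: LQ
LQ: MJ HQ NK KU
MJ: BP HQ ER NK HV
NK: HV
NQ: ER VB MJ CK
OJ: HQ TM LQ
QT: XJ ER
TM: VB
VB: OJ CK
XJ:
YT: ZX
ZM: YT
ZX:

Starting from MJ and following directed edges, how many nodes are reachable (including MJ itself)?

BFS from MJ visits: MJ, NK, HV, HQ, ER, BP, VB, NQ, TM, QT, OJ, DP, XJ, LQ, CK, KU
Reachable nodes: 16 of 19 total.

16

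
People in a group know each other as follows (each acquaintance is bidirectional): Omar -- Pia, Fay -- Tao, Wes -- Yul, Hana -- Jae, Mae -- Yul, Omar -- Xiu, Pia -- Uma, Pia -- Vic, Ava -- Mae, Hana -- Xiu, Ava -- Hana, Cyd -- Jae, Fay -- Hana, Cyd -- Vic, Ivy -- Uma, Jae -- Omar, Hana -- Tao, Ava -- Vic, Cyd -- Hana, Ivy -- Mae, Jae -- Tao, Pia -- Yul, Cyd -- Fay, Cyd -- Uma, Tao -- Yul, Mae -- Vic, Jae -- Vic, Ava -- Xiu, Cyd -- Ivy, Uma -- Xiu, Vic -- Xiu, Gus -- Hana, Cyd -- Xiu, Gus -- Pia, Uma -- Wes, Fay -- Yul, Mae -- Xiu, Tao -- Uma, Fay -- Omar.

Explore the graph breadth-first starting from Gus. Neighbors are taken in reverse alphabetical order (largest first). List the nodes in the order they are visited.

Visit Gus; enqueue Pia, Hana → queue [Pia, Hana]
Visit Pia; enqueue Yul, Vic, Uma, Omar → queue [Hana, Yul, Vic, Uma, Omar]
Visit Hana; enqueue Xiu, Tao, Jae, Fay, Cyd, Ava → queue [Yul, Vic, Uma, Omar, Xiu, Tao, Jae, Fay, Cyd, Ava]
Visit Yul; enqueue Wes, Mae → queue [Vic, Uma, Omar, Xiu, Tao, Jae, Fay, Cyd, Ava, Wes, Mae]
Visit Vic → queue [Uma, Omar, Xiu, Tao, Jae, Fay, Cyd, Ava, Wes, Mae]
Visit Uma; enqueue Ivy → queue [Omar, Xiu, Tao, Jae, Fay, Cyd, Ava, Wes, Mae, Ivy]
Visit Omar → queue [Xiu, Tao, Jae, Fay, Cyd, Ava, Wes, Mae, Ivy]
Visit Xiu → queue [Tao, Jae, Fay, Cyd, Ava, Wes, Mae, Ivy]
Visit Tao → queue [Jae, Fay, Cyd, Ava, Wes, Mae, Ivy]
Visit Jae → queue [Fay, Cyd, Ava, Wes, Mae, Ivy]
Visit Fay → queue [Cyd, Ava, Wes, Mae, Ivy]
Visit Cyd → queue [Ava, Wes, Mae, Ivy]
Visit Ava → queue [Wes, Mae, Ivy]
Visit Wes → queue [Mae, Ivy]
Visit Mae → queue [Ivy]
Visit Ivy → queue []

Gus, Pia, Hana, Yul, Vic, Uma, Omar, Xiu, Tao, Jae, Fay, Cyd, Ava, Wes, Mae, Ivy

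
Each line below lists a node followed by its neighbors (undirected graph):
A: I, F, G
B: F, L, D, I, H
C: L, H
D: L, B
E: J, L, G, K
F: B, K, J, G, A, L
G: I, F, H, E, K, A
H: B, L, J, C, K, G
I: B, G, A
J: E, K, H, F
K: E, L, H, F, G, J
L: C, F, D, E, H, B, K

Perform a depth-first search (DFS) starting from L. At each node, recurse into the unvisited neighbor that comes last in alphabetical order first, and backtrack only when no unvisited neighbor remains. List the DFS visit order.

Visit L
L → K
K → J
J → H
H → G
G → I
I → B
B → F
F → A
B → D
G → E
H → C

L -> K -> J -> H -> G -> I -> B -> F -> A -> D -> E -> C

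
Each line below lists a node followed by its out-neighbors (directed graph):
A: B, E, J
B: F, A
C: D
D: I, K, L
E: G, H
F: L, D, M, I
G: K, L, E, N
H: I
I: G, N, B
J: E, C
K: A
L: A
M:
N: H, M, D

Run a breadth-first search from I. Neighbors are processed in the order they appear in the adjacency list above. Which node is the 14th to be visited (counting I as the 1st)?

Visit I; enqueue G, N, B → queue [G, N, B]
Visit G; enqueue K, L, E → queue [N, B, K, L, E]
Visit N; enqueue H, M, D → queue [B, K, L, E, H, M, D]
Visit B; enqueue F, A → queue [K, L, E, H, M, D, F, A]
Visit K → queue [L, E, H, M, D, F, A]
Visit L → queue [E, H, M, D, F, A]
Visit E → queue [H, M, D, F, A]
Visit H → queue [M, D, F, A]
Visit M → queue [D, F, A]
Visit D → queue [F, A]
Visit F → queue [A]
Visit A; enqueue J → queue [J]
Visit J; enqueue C → queue [C]
Visit C → queue []

Visit order: I, G, N, B, K, L, E, H, M, D, F, A, J, C

C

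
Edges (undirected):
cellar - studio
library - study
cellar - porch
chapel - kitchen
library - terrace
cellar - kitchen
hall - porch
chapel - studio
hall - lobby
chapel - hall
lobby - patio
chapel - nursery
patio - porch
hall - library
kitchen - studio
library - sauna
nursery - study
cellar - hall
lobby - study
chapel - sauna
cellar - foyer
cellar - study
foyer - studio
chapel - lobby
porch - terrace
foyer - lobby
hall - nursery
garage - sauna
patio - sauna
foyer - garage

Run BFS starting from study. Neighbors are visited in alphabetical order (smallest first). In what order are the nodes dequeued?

study, cellar, library, lobby, nursery, foyer, hall, kitchen, porch, studio, sauna, terrace, chapel, patio, garage

Visit study; enqueue cellar, library, lobby, nursery → queue [cellar, library, lobby, nursery]
Visit cellar; enqueue foyer, hall, kitchen, porch, studio → queue [library, lobby, nursery, foyer, hall, kitchen, porch, studio]
Visit library; enqueue sauna, terrace → queue [lobby, nursery, foyer, hall, kitchen, porch, studio, sauna, terrace]
Visit lobby; enqueue chapel, patio → queue [nursery, foyer, hall, kitchen, porch, studio, sauna, terrace, chapel, patio]
Visit nursery → queue [foyer, hall, kitchen, porch, studio, sauna, terrace, chapel, patio]
Visit foyer; enqueue garage → queue [hall, kitchen, porch, studio, sauna, terrace, chapel, patio, garage]
Visit hall → queue [kitchen, porch, studio, sauna, terrace, chapel, patio, garage]
Visit kitchen → queue [porch, studio, sauna, terrace, chapel, patio, garage]
Visit porch → queue [studio, sauna, terrace, chapel, patio, garage]
Visit studio → queue [sauna, terrace, chapel, patio, garage]
Visit sauna → queue [terrace, chapel, patio, garage]
Visit terrace → queue [chapel, patio, garage]
Visit chapel → queue [patio, garage]
Visit patio → queue [garage]
Visit garage → queue []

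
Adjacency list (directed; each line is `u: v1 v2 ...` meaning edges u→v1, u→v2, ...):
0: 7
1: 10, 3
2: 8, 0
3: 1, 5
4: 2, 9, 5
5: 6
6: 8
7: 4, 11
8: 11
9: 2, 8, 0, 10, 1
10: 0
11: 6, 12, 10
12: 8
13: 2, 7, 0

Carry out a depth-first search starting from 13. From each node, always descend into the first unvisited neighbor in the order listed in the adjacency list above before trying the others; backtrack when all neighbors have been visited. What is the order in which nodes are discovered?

Visit 13
13 → 2
2 → 8
8 → 11
11 → 6
11 → 12
11 → 10
10 → 0
0 → 7
7 → 4
4 → 9
9 → 1
1 → 3
3 → 5

13, 2, 8, 11, 6, 12, 10, 0, 7, 4, 9, 1, 3, 5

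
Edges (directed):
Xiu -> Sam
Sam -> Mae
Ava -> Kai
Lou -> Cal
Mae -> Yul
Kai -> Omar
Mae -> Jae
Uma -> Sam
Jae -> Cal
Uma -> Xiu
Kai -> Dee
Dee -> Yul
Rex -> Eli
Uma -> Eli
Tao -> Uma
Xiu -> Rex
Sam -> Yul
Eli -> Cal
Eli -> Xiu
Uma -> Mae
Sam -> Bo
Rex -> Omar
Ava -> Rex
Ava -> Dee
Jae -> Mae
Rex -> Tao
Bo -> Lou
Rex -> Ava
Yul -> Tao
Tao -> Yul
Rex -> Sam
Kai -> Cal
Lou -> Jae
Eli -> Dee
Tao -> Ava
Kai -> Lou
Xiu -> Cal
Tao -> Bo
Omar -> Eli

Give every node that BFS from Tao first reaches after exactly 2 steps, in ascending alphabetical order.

Dee, Eli, Kai, Lou, Mae, Rex, Sam, Xiu

Level 0: Tao
Level 1: Ava, Bo, Uma, Yul
Level 2: Dee, Eli, Kai, Lou, Mae, Rex, Sam, Xiu
Level 3: Cal, Jae, Omar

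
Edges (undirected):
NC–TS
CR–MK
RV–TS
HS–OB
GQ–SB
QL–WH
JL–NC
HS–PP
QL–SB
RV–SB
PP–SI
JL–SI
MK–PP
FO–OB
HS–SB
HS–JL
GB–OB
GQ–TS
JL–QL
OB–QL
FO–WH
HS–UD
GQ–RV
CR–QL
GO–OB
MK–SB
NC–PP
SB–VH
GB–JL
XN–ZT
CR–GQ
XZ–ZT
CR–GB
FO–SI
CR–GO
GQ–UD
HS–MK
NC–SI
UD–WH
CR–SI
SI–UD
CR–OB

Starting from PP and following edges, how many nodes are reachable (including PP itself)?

19

BFS from PP visits: PP, SI, NC, MK, HS, UD, JL, FO, CR, TS, SB, OB, WH, GQ, QL, GB, GO, RV, VH
Reachable nodes: 19 of 22 total.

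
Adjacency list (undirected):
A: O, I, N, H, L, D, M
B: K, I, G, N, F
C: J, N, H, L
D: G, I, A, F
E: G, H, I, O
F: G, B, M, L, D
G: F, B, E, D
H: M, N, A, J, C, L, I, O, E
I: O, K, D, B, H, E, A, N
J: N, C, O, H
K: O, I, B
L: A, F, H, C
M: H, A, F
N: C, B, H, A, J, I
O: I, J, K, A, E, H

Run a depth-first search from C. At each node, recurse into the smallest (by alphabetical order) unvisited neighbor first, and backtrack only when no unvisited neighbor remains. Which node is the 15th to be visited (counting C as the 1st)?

M

Visit C
C → H
H → A
A → D
D → F
F → B
B → G
G → E
E → I
I → K
K → O
O → J
J → N
F → L
F → M

Visit order: C, H, A, D, F, B, G, E, I, K, O, J, N, L, M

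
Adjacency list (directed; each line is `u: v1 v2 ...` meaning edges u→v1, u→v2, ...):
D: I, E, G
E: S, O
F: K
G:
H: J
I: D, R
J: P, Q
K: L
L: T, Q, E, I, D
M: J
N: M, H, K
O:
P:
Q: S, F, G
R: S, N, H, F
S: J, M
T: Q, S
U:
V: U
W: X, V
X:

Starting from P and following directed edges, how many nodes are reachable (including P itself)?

BFS from P visits: P
Reachable nodes: 1 of 21 total.

1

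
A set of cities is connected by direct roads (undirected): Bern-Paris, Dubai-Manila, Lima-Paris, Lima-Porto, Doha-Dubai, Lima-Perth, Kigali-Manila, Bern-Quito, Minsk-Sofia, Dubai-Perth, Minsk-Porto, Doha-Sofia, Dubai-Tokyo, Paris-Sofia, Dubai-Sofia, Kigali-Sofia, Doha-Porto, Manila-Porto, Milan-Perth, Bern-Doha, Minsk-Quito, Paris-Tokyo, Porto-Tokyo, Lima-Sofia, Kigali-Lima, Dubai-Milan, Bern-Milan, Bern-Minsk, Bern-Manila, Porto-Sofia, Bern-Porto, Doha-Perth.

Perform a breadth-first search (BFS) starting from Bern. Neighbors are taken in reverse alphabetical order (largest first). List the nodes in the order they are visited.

Visit Bern; enqueue Quito, Porto, Paris, Minsk, Milan, Manila, Doha → queue [Quito, Porto, Paris, Minsk, Milan, Manila, Doha]
Visit Quito → queue [Porto, Paris, Minsk, Milan, Manila, Doha]
Visit Porto; enqueue Tokyo, Sofia, Lima → queue [Paris, Minsk, Milan, Manila, Doha, Tokyo, Sofia, Lima]
Visit Paris → queue [Minsk, Milan, Manila, Doha, Tokyo, Sofia, Lima]
Visit Minsk → queue [Milan, Manila, Doha, Tokyo, Sofia, Lima]
Visit Milan; enqueue Perth, Dubai → queue [Manila, Doha, Tokyo, Sofia, Lima, Perth, Dubai]
Visit Manila; enqueue Kigali → queue [Doha, Tokyo, Sofia, Lima, Perth, Dubai, Kigali]
Visit Doha → queue [Tokyo, Sofia, Lima, Perth, Dubai, Kigali]
Visit Tokyo → queue [Sofia, Lima, Perth, Dubai, Kigali]
Visit Sofia → queue [Lima, Perth, Dubai, Kigali]
Visit Lima → queue [Perth, Dubai, Kigali]
Visit Perth → queue [Dubai, Kigali]
Visit Dubai → queue [Kigali]
Visit Kigali → queue []

Bern Quito Porto Paris Minsk Milan Manila Doha Tokyo Sofia Lima Perth Dubai Kigali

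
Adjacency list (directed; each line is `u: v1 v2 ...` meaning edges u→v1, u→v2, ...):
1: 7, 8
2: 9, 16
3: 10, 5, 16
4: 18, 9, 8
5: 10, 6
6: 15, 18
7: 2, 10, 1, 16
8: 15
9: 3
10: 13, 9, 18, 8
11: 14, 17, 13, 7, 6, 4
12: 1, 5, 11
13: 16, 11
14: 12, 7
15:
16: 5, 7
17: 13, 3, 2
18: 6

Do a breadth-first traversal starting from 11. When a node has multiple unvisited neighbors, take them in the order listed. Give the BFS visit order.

11 → 14 → 17 → 13 → 7 → 6 → 4 → 12 → 3 → 2 → 16 → 10 → 1 → 15 → 18 → 9 → 8 → 5

Visit 11; enqueue 14, 17, 13, 7, 6, 4 → queue [14, 17, 13, 7, 6, 4]
Visit 14; enqueue 12 → queue [17, 13, 7, 6, 4, 12]
Visit 17; enqueue 3, 2 → queue [13, 7, 6, 4, 12, 3, 2]
Visit 13; enqueue 16 → queue [7, 6, 4, 12, 3, 2, 16]
Visit 7; enqueue 10, 1 → queue [6, 4, 12, 3, 2, 16, 10, 1]
Visit 6; enqueue 15, 18 → queue [4, 12, 3, 2, 16, 10, 1, 15, 18]
Visit 4; enqueue 9, 8 → queue [12, 3, 2, 16, 10, 1, 15, 18, 9, 8]
Visit 12; enqueue 5 → queue [3, 2, 16, 10, 1, 15, 18, 9, 8, 5]
Visit 3 → queue [2, 16, 10, 1, 15, 18, 9, 8, 5]
Visit 2 → queue [16, 10, 1, 15, 18, 9, 8, 5]
Visit 16 → queue [10, 1, 15, 18, 9, 8, 5]
Visit 10 → queue [1, 15, 18, 9, 8, 5]
Visit 1 → queue [15, 18, 9, 8, 5]
Visit 15 → queue [18, 9, 8, 5]
Visit 18 → queue [9, 8, 5]
Visit 9 → queue [8, 5]
Visit 8 → queue [5]
Visit 5 → queue []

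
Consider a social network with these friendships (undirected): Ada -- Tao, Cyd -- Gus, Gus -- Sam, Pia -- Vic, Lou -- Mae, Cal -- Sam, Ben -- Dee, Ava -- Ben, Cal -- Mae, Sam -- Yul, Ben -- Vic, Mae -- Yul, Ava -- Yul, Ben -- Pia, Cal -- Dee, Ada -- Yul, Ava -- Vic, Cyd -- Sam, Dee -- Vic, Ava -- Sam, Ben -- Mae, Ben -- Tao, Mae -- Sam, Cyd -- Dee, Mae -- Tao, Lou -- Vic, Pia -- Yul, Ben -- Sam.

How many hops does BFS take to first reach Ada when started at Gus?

Level 0: Gus
Level 1: Cyd, Sam
Level 2: Ava, Ben, Cal, Dee, Mae, Yul
Level 3: Ada, Lou, Pia, Tao, Vic
Ada first appears at level 3.

3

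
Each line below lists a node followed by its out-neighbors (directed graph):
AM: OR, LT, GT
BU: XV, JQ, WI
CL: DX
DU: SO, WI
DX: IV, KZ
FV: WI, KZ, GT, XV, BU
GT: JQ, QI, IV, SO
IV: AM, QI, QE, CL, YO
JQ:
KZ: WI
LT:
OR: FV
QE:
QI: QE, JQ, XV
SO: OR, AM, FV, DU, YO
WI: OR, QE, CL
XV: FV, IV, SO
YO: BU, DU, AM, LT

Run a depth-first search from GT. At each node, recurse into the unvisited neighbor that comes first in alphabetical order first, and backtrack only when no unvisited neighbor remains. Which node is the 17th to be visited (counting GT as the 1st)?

YO

Visit GT
GT → IV
IV → AM
AM → LT
AM → OR
OR → FV
FV → BU
BU → JQ
BU → WI
WI → CL
CL → DX
DX → KZ
WI → QE
BU → XV
XV → SO
SO → DU
SO → YO
IV → QI

Visit order: GT, IV, AM, LT, OR, FV, BU, JQ, WI, CL, DX, KZ, QE, XV, SO, DU, YO, QI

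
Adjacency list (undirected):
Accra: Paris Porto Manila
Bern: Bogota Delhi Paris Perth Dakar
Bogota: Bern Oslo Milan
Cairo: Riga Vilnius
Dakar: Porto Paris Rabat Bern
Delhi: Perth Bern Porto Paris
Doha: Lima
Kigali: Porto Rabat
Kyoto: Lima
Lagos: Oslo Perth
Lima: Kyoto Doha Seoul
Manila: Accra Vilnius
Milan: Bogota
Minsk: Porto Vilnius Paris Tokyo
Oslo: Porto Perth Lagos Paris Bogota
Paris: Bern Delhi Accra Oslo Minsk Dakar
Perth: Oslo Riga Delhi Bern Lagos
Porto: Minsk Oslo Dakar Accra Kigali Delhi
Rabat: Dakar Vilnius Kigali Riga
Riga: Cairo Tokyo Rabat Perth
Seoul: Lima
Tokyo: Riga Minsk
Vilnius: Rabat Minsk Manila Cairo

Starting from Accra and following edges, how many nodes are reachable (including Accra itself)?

BFS from Accra visits: Accra, Paris, Porto, Manila, Bern, Delhi, Oslo, Minsk, Dakar, Kigali, Vilnius, Bogota, Perth, Lagos, Tokyo, Rabat, Cairo, Milan, Riga
Reachable nodes: 19 of 23 total.

19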